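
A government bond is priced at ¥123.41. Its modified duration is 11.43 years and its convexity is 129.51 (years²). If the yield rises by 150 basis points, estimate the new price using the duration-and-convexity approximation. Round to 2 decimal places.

¥104.05

Duration effect: -D_mod·Δy = -11.43 × (+0.015) = -0.171450
Convexity effect: ½·C·(Δy)² = 0.5 × 129.51 × (0.015)² = +0.014569875
ΔP/P ≈ -0.171450 + 0.014569875 = -0.156880125
New price ≈ 123.41 × (1 - 0.156880125) = 104.04942377375.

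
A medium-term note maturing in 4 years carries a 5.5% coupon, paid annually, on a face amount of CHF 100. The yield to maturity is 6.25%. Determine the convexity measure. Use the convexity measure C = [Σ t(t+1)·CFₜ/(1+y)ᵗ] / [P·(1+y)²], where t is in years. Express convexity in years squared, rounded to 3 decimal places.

15.915

With y = 0.0625:
  t   CF        PV=CF/(1+0.0625)^t    t·PV        t(t+1)·PV
  1         5.50         5.1765         5.1765          10.3529
  2         5.50         4.8720         9.7439          29.2318
  3         5.50         4.5854        13.7562          55.0246
  4       105.50        82.7822       331.1286       1,655.6430
  Σ                     97.4160       359.8052       1,750.2524
P = 97.4160.
Convexity = Σ t(t+1)·PV / [P·(1+y)²] = 1,750.2524 / (97.4160 × 1.128906) = 15.91522.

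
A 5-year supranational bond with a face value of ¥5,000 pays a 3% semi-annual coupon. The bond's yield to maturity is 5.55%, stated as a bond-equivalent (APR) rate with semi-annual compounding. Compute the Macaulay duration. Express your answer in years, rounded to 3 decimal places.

4.656 years

Periodic yield y = 0.02775. Discount each cash flow and weight by its period:
  t   CF        PV=CF/(1+0.02775)^t    t·PV
  1        75.00        72.9749        72.9749
  2        75.00        71.0046       142.0091
  3        75.00        69.0874       207.2622
  4        75.00        67.2220       268.8879
  5        75.00        65.4069       327.0347
  6        75.00        63.6409       381.8454
  7        75.00        61.9226       433.4579
  8        75.00        60.2506       482.0048
  9        75.00        58.6238       527.6141
  10    5,075.00     3,859.7679    38,597.6792
  Σ                  4,449.9016    41,440.7703
Price P = Σ PV = 4,449.9016.
Macaulay duration = Σ(t·PV) / P = 41,440.7703 / 4,449.9016 = 9.31274 half-year periods.
In years: 9.31274 / 2 = 4.65637 years.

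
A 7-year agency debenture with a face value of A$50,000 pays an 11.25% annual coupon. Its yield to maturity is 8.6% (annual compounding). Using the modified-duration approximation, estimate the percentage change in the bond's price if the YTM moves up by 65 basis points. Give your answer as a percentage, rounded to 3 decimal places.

-3.183%

Periodic yield y = 0.086. Modified duration first:
  t   CF        PV=CF/(1+0.086)^t    t·PV
  1     5,625.00     5,179.5580     5,179.5580
  2     5,625.00     4,769.3904     9,538.7809
  3     5,625.00     4,391.7039    13,175.1117
  4     5,625.00     4,043.9262    16,175.7050
  5     5,625.00     3,723.6890    18,618.4449
  6     5,625.00     3,428.8112    20,572.8673
  7    55,625.00    31,222.0379   218,554.2656
  Σ                 56,759.1167   301,814.7334
P = 56,759.1167; D_Mac = 5.31747 yrs; D_mod = 5.31747/(1+0.086) = 4.89638 yrs.
ΔP/P ≈ -D_mod · Δy = -4.89638 × (+0.0065) = -0.031826 = -3.1826%.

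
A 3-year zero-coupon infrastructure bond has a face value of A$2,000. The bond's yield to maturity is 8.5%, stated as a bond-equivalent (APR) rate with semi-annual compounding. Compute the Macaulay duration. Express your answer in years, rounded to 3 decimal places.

A zero-coupon bond has a single cash flow at maturity, so its Macaulay duration equals its maturity: 3 years.
(Equivalently: 6 semi-annual periods ÷ 2 = 3 years.)

3.000 years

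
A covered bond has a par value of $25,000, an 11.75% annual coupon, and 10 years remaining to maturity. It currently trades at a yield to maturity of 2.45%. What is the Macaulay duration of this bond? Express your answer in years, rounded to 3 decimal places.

Periodic yield y = 0.0245. Discount each cash flow and weight by its year:
  t   CF        PV=CF/(1+0.0245)^t    t·PV
  1     2,937.50     2,867.2523     2,867.2523
  2     2,937.50     2,798.6845     5,597.3691
  3     2,937.50     2,731.7565     8,195.2695
  4     2,937.50     2,666.4290    10,665.7160
  5     2,937.50     2,602.6637    13,013.3187
  6     2,937.50     2,540.4234    15,242.5402
  7     2,937.50     2,479.6714    17,357.6999
  8     2,937.50     2,420.3723    19,362.9784
  9     2,937.50     2,362.4913    21,262.4213
  10   27,937.50    21,931.4786   219,314.7864
  Σ                 45,401.2231   332,879.3519
Price P = Σ PV = 45,401.2231.
Macaulay duration = Σ(t·PV) / P = 332,879.3519 / 45,401.2231 = 7.33195 years.

7.332 years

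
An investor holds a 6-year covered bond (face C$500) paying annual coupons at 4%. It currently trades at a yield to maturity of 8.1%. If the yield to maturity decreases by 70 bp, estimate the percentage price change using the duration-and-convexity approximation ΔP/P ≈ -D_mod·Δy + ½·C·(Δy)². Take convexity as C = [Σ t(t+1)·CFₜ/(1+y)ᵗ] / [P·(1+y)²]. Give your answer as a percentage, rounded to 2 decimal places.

With y = 0.081:
  t   CF        PV=CF/(1+0.081)^t    t·PV        t(t+1)·PV
  1        20.00        18.5014        18.5014          37.0028
  2        20.00        17.1151        34.2301         102.6904
  3        20.00        15.8326        47.4979         189.9915
  4        20.00        14.6463        58.5851         292.9255
  5        20.00        13.5488        67.7441         406.4646
  6       520.00       325.8736     1,955.2416      13,686.6912
  Σ                    405.5178     2,181.8002      14,715.7661
P = 405.5178; D_Mac = 5.38028 yrs; D_mod = 4.97713 yrs; C = 31.05429.
Duration effect: -4.97713 × (-0.007) = +0.034840
Convexity effect: 0.5 × 31.05429 × (-0.007)² = +0.0007608
ΔP/P ≈ +0.034840 + 0.0007608 = +0.035601 = +3.5601%.

+3.56%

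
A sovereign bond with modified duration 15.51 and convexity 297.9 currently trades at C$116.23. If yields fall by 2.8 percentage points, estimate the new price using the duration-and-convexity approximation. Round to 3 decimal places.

C$180.279

Duration effect: -D_mod·Δy = -15.51 × (-0.028) = +0.434280
Convexity effect: ½·C·(Δy)² = 0.5 × 297.9 × (-0.028)² = +0.1167768
ΔP/P ≈ +0.434280 + 0.1167768 = +0.5510568
New price ≈ 116.23 × (1 + 0.5510568) = 180.279331864.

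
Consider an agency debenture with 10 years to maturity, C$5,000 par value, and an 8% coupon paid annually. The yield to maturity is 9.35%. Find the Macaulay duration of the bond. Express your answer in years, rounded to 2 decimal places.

Periodic yield y = 0.0935. Discount each cash flow and weight by its year:
  t   CF        PV=CF/(1+0.0935)^t    t·PV
  1       400.00       365.7979       365.7979
  2       400.00       334.5203       669.0405
  3       400.00       305.9170       917.7510
  4       400.00       279.7595     1,119.0380
  5       400.00       255.8386     1,279.1930
  6       400.00       233.9630     1,403.7783
  7       400.00       213.9580     1,497.7058
  8       400.00       195.6634     1,565.3075
  9       400.00       178.9332     1,610.3987
  10    5,400.00     2,209.0517    22,090.5173
  Σ                  4,573.4026    32,518.5281
Price P = Σ PV = 4,573.4026.
Macaulay duration = Σ(t·PV) / P = 32,518.5281 / 4,573.4026 = 7.11036 years.

7.11 years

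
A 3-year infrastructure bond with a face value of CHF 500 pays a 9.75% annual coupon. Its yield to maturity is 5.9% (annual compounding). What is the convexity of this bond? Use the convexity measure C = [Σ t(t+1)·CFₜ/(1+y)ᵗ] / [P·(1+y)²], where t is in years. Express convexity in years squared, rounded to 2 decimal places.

With y = 0.059:
  t   CF        PV=CF/(1+0.059)^t    t·PV        t(t+1)·PV
  1        48.75        46.0340        46.0340          92.0680
  2        48.75        43.4693        86.9386         260.8158
  3       548.75       462.0475     1,386.1426       5,544.5704
  Σ                    551.5508     1,519.1152       5,897.4542
P = 551.5508.
Convexity = Σ t(t+1)·PV / [P·(1+y)²] = 5,897.4542 / (551.5508 × 1.121481) = 9.53426.

9.53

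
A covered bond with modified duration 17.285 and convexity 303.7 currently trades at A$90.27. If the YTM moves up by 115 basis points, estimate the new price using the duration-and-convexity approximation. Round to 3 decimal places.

Duration effect: -D_mod·Δy = -17.285 × (+0.0115) = -0.1987775
Convexity effect: ½·C·(Δy)² = 0.5 × 303.7 × (0.0115)² = +0.0200821625
ΔP/P ≈ -0.1987775 + 0.0200821625 = -0.1786953375
New price ≈ 90.27 × (1 - 0.1786953375) = 74.139171883875.

A$74.139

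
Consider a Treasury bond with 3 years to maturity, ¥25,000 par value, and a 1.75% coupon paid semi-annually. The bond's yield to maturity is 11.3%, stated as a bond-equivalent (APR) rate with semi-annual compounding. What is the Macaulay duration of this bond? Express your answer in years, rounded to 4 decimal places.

2.9241 years

Periodic yield y = 0.0565. Discount each cash flow and weight by its period:
  t   CF        PV=CF/(1+0.0565)^t    t·PV
  1       218.75       207.0516       207.0516
  2       218.75       195.9788       391.9576
  3       218.75       185.4981       556.4944
  4       218.75       175.5780       702.3119
  5       218.75       166.1883       830.9417
  6    25,218.75    18,134.5402   108,807.2411
  Σ                 19,064.8350   111,495.9983
Price P = Σ PV = 19,064.8350.
Macaulay duration = Σ(t·PV) / P = 111,495.9983 / 19,064.8350 = 5.84825 half-year periods.
In years: 5.84825 / 2 = 2.92413 years.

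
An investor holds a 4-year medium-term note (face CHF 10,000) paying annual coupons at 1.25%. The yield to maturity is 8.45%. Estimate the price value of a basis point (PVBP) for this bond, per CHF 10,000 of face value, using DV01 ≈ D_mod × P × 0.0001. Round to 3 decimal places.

Periodic yield y = 0.0845.
  t   CF        PV=CF/(1+0.0845)^t    t·PV
  1       125.00       115.2605       115.2605
  2       125.00       106.2798       212.5597
  3       125.00        97.9989       293.9968
  4    10,125.00     7,319.4223    29,277.6893
  Σ                  7,638.9616    29,899.5063
P = 7,638.9616; D_Mac = 3.91408 yrs; D_mod = 3.60911 yrs.
DV01 ≈ 3.60911 × 7,638.9616 × 0.0001 = 2.756985.

CHF 2.757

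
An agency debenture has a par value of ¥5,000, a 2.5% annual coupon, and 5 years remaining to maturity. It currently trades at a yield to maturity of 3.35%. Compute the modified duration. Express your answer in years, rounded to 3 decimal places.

Periodic yield y = 0.0335. First find Macaulay duration:
  t   CF        PV=CF/(1+0.0335)^t    t·PV
  1       125.00       120.9482       120.9482
  2       125.00       117.0278       234.0556
  3       125.00       113.2344       339.7033
  4       125.00       109.5641       438.2562
  5     5,125.00     4,346.5178    21,732.5891
  Σ                  4,807.2924    22,865.5525
P = 4,807.2924; Macaulay duration = 22,865.5525 / 4,807.2924 = 4.75643 years.
Modified duration = D_Mac / (1 + y) = 4.75643 / 1.0335 = 4.60226 years.

4.602 years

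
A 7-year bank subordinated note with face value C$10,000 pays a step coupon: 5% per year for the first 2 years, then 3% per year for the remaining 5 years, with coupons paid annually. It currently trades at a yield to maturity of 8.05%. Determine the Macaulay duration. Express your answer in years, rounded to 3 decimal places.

6.078 years

Periodic yield y = 0.0805. Discount each cash flow and weight by its year:
  t   CF        PV=CF/(1+0.0805)^t    t·PV
  1       500.00       462.7487       462.7487
  2       500.00       428.2728       856.5455
  3       300.00       237.8192       713.4576
  4       300.00       220.1011       880.4043
  5       300.00       203.7030     1,018.5149
  6       300.00       188.5266     1,131.1596
  7    10,300.00     5,990.5104    41,933.5728
  Σ                  7,731.6818    46,996.4035
Price P = Σ PV = 7,731.6818.
Macaulay duration = Σ(t·PV) / P = 46,996.4035 / 7,731.6818 = 6.07842 years.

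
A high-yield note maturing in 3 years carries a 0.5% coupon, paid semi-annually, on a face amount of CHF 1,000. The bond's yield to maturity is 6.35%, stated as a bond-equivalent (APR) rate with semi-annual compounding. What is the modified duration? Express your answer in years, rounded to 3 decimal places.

2.888 years

Periodic yield y = 0.03175. First find Macaulay duration:
  t   CF        PV=CF/(1+0.03175)^t    t·PV
  1         2.50         2.4231         2.4231
  2         2.50         2.3485         4.6970
  3         2.50         2.2762         6.8287
  4         2.50         2.2062         8.8247
  5         2.50         2.1383        10.6915
  6     1,002.50       831.0698     4,986.4190
  Σ                    842.4621     5,019.8840
P = 842.4621; Macaulay duration = 5,019.8840 / 842.4621 = 5.95859 half-year periods = 2.97929 years.
Modified duration = D_Mac / (1 + y) = 2.97929 / 1.03175 = 2.88761 years.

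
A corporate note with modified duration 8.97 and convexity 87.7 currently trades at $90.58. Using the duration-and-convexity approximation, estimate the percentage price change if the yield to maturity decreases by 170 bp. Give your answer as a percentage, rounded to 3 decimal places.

Duration effect: -D_mod·Δy = -8.97 × (-0.017) = +0.152490
Convexity effect: ½·C·(Δy)² = 0.5 × 87.7 × (-0.017)² = +0.01267265
ΔP/P ≈ +0.152490 + 0.01267265 = +0.16516265
= +16.516265%.

+16.516%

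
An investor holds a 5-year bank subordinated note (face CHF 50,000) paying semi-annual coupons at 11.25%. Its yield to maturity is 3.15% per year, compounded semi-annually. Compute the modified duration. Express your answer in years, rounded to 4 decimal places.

4.0644 years

Periodic yield y = 0.01575. First find Macaulay duration:
  t   CF        PV=CF/(1+0.01575)^t    t·PV
  1     2,812.50     2,768.8900     2,768.8900
  2     2,812.50     2,725.9562     5,451.9123
  3     2,812.50     2,683.6881     8,051.0643
  4     2,812.50     2,642.0754    10,568.3016
  5     2,812.50     2,601.1079    13,005.5397
  6     2,812.50     2,560.7757    15,364.6544
  7     2,812.50     2,521.0689    17,647.4823
  8     2,812.50     2,481.9777    19,855.8220
  9     2,812.50     2,443.4927    21,991.4346
  10   52,812.50    45,171.9061   451,719.0606
  Σ                 68,600.9388   566,424.1618
P = 68,600.9388; Macaulay duration = 566,424.1618 / 68,600.9388 = 8.25680 half-year periods = 4.12840 years.
Modified duration = D_Mac / (1 + y) = 4.12840 / 1.01575 = 4.06439 years.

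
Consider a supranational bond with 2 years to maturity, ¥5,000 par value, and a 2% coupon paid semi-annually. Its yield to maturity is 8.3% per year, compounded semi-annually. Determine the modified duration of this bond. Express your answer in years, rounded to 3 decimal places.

Periodic yield y = 0.0415. First find Macaulay duration:
  t   CF        PV=CF/(1+0.0415)^t    t·PV
  1        50.00        48.0077        48.0077
  2        50.00        46.0947        92.1895
  3        50.00        44.2580       132.7741
  4     5,050.00     4,291.9463    17,167.7853
  Σ                  4,430.3068    17,440.7566
P = 4,430.3068; Macaulay duration = 17,440.7566 / 4,430.3068 = 3.93669 half-year periods = 1.96835 years.
Modified duration = D_Mac / (1 + y) = 1.96835 / 1.0415 = 1.88991 years.

1.890 years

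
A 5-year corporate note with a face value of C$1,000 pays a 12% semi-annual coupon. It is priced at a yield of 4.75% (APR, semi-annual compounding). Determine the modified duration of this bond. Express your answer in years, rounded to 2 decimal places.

3.97 years

Periodic yield y = 0.02375. First find Macaulay duration:
  t   CF        PV=CF/(1+0.02375)^t    t·PV
  1        60.00        58.6081        58.6081
  2        60.00        57.2484       114.4968
  3        60.00        55.9203       167.7609
  4        60.00        54.6230       218.4920
  5        60.00        53.3558       266.7790
  6        60.00        52.1180       312.7080
  7        60.00        50.9089       356.3624
  8        60.00        49.7279       397.8230
  9        60.00        48.5742       437.1682
  10    1,060.00       838.2368     8,382.3679
  Σ                  1,319.3214    10,712.5663
P = 1,319.3214; Macaulay duration = 10,712.5663 / 1,319.3214 = 8.11975 half-year periods = 4.05988 years.
Modified duration = D_Mac / (1 + y) = 4.05988 / 1.02375 = 3.96569 years.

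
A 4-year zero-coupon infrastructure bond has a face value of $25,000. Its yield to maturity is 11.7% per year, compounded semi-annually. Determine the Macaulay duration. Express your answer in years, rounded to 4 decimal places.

A zero-coupon bond has a single cash flow at maturity, so its Macaulay duration equals its maturity: 4 years.
(Equivalently: 8 semi-annual periods ÷ 2 = 4 years.)

4.0000 years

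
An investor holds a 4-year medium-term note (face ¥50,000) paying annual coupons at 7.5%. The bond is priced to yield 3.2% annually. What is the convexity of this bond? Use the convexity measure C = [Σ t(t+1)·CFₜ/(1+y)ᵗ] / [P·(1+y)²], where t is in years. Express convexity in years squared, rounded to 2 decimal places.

With y = 0.032:
  t   CF        PV=CF/(1+0.032)^t    t·PV        t(t+1)·PV
  1     3,750.00     3,633.7209     3,633.7209       7,267.4419
  2     3,750.00     3,521.0474     7,042.0948      21,126.2845
  3     3,750.00     3,411.8676    10,235.6029      40,942.4118
  4    53,750.00    47,387.0507   189,548.2027     947,741.0134
  Σ                 57,953.6867   210,459.6214   1,017,077.1515
P = 57,953.6867.
Convexity = Σ t(t+1)·PV / [P·(1+y)²] = 1,017,077.1515 / (57,953.6867 × 1.065024) = 16.47834.

16.48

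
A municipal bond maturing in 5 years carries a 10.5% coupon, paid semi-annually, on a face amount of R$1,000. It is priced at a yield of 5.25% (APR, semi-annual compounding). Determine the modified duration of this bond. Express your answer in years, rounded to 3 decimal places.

4.019 years

Periodic yield y = 0.02625. First find Macaulay duration:
  t   CF        PV=CF/(1+0.02625)^t    t·PV
  1        52.50        51.1571        51.1571
  2        52.50        49.8486        99.6972
  3        52.50        48.5735       145.7206
  4        52.50        47.3311       189.3244
  5        52.50        46.1204       230.6022
  6        52.50        44.9407       269.6445
  7        52.50        43.7912       306.5386
  8        52.50        42.6711       341.3689
  9        52.50        41.5796       374.2168
  10    1,052.50       812.2513     8,122.5128
  Σ                  1,228.2648    10,130.7831
P = 1,228.2648; Macaulay duration = 10,130.7831 / 1,228.2648 = 8.24804 half-year periods = 4.12402 years.
Modified duration = D_Mac / (1 + y) = 4.12402 / 1.02625 = 4.01854 years.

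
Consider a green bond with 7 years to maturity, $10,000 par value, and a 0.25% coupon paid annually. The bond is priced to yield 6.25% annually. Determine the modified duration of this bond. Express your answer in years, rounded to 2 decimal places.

6.53 years

Periodic yield y = 0.0625. First find Macaulay duration:
  t   CF        PV=CF/(1+0.0625)^t    t·PV
  1        25.00        23.5294        23.5294
  2        25.00        22.1453        44.2907
  3        25.00        20.8427        62.5280
  4        25.00        19.6166        78.4665
  5        25.00        18.4627        92.3135
  6        25.00        17.3767       104.2600
  7    10,025.00     6,558.1570    45,907.0991
  Σ                  6,680.1304    46,312.4871
P = 6,680.1304; Macaulay duration = 46,312.4871 / 6,680.1304 = 6.93287 years.
Modified duration = D_Mac / (1 + y) = 6.93287 / 1.0625 = 6.52506 years.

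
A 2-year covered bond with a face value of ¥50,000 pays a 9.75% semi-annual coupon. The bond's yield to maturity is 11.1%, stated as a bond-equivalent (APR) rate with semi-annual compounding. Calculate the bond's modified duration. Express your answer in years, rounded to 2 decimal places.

1.77 years

Periodic yield y = 0.0555. First find Macaulay duration:
  t   CF        PV=CF/(1+0.0555)^t    t·PV
  1     2,437.50     2,309.3321     2,309.3321
  2     2,437.50     2,187.9034     4,375.8069
  3     2,437.50     2,072.8597     6,218.5791
  4    52,437.50    42,248.2795   168,993.1180
  Σ                 48,818.3747   181,896.8361
P = 48,818.3747; Macaulay duration = 181,896.8361 / 48,818.3747 = 3.72599 half-year periods = 1.86300 years.
Modified duration = D_Mac / (1 + y) = 1.86300 / 1.0555 = 1.76504 years.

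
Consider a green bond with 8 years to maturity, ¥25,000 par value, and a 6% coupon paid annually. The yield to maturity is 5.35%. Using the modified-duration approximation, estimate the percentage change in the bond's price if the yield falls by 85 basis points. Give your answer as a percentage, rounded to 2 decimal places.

Periodic yield y = 0.0535. Modified duration first:
  t   CF        PV=CF/(1+0.0535)^t    t·PV
  1     1,500.00     1,423.8253     1,423.8253
  2     1,500.00     1,351.5191     2,703.0381
  3     1,500.00     1,282.8847     3,848.6542
  4     1,500.00     1,217.7359     4,870.9435
  5     1,500.00     1,155.8955     5,779.4773
  6     1,500.00     1,097.1955     6,583.1730
  7     1,500.00     1,041.4765     7,290.3356
  8    26,500.00    17,465.0388   139,720.3103
  Σ                 26,035.5713   172,219.7574
P = 26,035.5713; D_Mac = 6.61479 yrs; D_mod = 6.61479/(1+0.0535) = 6.27887 yrs.
ΔP/P ≈ -D_mod · Δy = -6.27887 × (-0.0085) = +0.053370 = +5.3370%.

+5.34%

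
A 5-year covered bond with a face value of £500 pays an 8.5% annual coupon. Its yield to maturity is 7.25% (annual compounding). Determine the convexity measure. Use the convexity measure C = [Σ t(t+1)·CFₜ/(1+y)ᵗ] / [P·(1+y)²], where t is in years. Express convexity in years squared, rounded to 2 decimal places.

With y = 0.0725:
  t   CF        PV=CF/(1+0.0725)^t    t·PV        t(t+1)·PV
  1        42.50        39.6270        39.6270          79.2541
  2        42.50        36.9483        73.8966         221.6897
  3        42.50        34.4506       103.3519         413.4074
  4        42.50        32.1218       128.4872         642.4358
  5       542.50       382.3079     1,911.5393      11,469.2361
  Σ                    525.4556     2,256.9020      12,826.0231
P = 525.4556.
Convexity = Σ t(t+1)·PV / [P·(1+y)²] = 12,826.0231 / (525.4556 × 1.150256) = 21.22078.

21.22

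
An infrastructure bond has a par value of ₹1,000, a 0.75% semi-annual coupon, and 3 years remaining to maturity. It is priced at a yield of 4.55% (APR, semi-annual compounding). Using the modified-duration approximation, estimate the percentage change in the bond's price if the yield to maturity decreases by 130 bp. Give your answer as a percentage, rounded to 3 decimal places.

+3.775%

Periodic yield y = 0.02275. Modified duration first:
  t   CF        PV=CF/(1+0.02275)^t    t·PV
  1         3.75         3.6666         3.6666
  2         3.75         3.5850         7.1701
  3         3.75         3.5053        10.5158
  4         3.75         3.4273        13.7092
  5         3.75         3.3511        16.7554
  6     1,003.75       877.0182     5,262.1095
  Σ                    894.5535     5,313.9266
P = 894.5535; D_Mac = 5.94031 half-year periods = 2.97016 yrs; D_mod = 2.97016/(1+0.02275) = 2.90409 yrs.
ΔP/P ≈ -D_mod · Δy = -2.90409 × (-0.013) = +0.037753 = +3.7753%.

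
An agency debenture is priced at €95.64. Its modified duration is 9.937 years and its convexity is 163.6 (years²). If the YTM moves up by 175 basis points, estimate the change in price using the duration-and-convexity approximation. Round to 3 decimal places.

-€14.236

Duration effect: -D_mod·Δy = -9.937 × (+0.0175) = -0.1738975
Convexity effect: ½·C·(Δy)² = 0.5 × 163.6 × (0.0175)² = +0.02505125
ΔP/P ≈ -0.1738975 + 0.02505125 = -0.14884625
ΔP ≈ 95.64 × (-0.14884625) = -14.23565535.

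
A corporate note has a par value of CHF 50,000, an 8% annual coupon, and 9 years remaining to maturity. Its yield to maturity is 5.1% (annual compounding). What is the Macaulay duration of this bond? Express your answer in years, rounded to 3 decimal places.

Periodic yield y = 0.051. Discount each cash flow and weight by its year:
  t   CF        PV=CF/(1+0.051)^t    t·PV
  1     4,000.00     3,805.8991     3,805.8991
  2     4,000.00     3,621.2171     7,242.4341
  3     4,000.00     3,445.4967    10,336.4902
  4     4,000.00     3,278.3033    13,113.2131
  5     4,000.00     3,119.2229    15,596.1145
  6     4,000.00     2,967.8619    17,807.1717
  7     4,000.00     2,823.8458    19,766.9207
  8     4,000.00     2,686.8181    21,494.5447
  9    54,000.00    34,511.9355   310,607.4191
  Σ                 60,260.6004   419,770.2073
Price P = Σ PV = 60,260.6004.
Macaulay duration = Σ(t·PV) / P = 419,770.2073 / 60,260.6004 = 6.96591 years.

6.966 years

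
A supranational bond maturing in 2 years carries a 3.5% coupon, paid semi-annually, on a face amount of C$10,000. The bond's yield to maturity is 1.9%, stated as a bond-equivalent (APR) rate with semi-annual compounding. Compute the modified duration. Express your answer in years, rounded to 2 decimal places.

1.93 years

Periodic yield y = 0.0095. First find Macaulay duration:
  t   CF        PV=CF/(1+0.0095)^t    t·PV
  1       175.00       173.3531       173.3531
  2       175.00       171.7218       343.4436
  3       175.00       170.1058       510.3173
  4    10,175.00     9,797.3613    39,189.4453
  Σ                 10,312.5420    40,216.5593
P = 10,312.5420; Macaulay duration = 40,216.5593 / 10,312.5420 = 3.89977 half-year periods = 1.94989 years.
Modified duration = D_Mac / (1 + y) = 1.94989 / 1.0095 = 1.93154 years.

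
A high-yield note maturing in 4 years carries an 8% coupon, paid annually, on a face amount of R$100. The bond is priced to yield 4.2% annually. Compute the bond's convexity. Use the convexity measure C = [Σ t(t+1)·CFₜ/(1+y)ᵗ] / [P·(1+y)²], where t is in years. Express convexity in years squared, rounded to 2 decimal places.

With y = 0.042:
  t   CF        PV=CF/(1+0.042)^t    t·PV        t(t+1)·PV
  1         8.00         7.6775         7.6775          15.3551
  2         8.00         7.3681        14.7362          44.2085
  3         8.00         7.0711        21.2133          84.8532
  4       108.00        91.6121       366.4484       1,832.2422
  Σ                    113.7288       410.0754       1,976.6589
P = 113.7288.
Convexity = Σ t(t+1)·PV / [P·(1+y)²] = 1,976.6589 / (113.7288 × 1.085764) = 16.00758.

16.01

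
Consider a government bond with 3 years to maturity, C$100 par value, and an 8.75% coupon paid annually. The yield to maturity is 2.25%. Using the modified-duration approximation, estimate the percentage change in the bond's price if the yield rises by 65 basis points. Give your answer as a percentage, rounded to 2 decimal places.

Periodic yield y = 0.0225. Modified duration first:
  t   CF        PV=CF/(1+0.0225)^t    t·PV
  1         8.75         8.5575         8.5575
  2         8.75         8.3692        16.7383
  3       108.75       101.7277       305.1832
  Σ                    118.6543       330.4789
P = 118.6543; D_Mac = 2.78522 yrs; D_mod = 2.78522/(1+0.0225) = 2.72394 yrs.
ΔP/P ≈ -D_mod · Δy = -2.72394 × (+0.0065) = -0.017706 = -1.7706%.

-1.77%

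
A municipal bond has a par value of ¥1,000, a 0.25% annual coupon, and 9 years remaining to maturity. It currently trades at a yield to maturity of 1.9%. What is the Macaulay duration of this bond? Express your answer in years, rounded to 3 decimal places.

8.902 years

Periodic yield y = 0.019. Discount each cash flow and weight by its year:
  t   CF        PV=CF/(1+0.019)^t    t·PV
  1         2.50         2.4534         2.4534
  2         2.50         2.4076         4.8153
  3         2.50         2.3627         7.0882
  4         2.50         2.3187         9.2748
  5         2.50         2.2755        11.3773
  6         2.50         2.2330        13.3982
  7         2.50         2.1914        15.3398
  8         2.50         2.1505        17.2043
  9     1,002.50       846.2852     7,616.5664
  Σ                    864.6780     7,697.5177
Price P = Σ PV = 864.6780.
Macaulay duration = Σ(t·PV) / P = 7,697.5177 / 864.6780 = 8.90218 years.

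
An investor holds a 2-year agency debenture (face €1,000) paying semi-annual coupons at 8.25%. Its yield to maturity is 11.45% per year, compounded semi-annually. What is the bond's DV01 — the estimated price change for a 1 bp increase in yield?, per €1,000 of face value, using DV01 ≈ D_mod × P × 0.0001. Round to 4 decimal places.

€0.1679

Periodic yield y = 0.05725.
  t   CF        PV=CF/(1+0.05725)^t    t·PV
  1        41.25        39.0163        39.0163
  2        41.25        36.9036        73.8072
  3        41.25        34.9053       104.7158
  4     1,041.25       833.3822     3,333.5289
  Σ                    944.2074     3,551.0682
P = 944.2074; D_Mac = 3.76090 half-year periods = 1.88045 yrs; D_mod = 1.77862 yrs.
DV01 ≈ 1.77862 × 944.2074 × 0.0001 = 0.167939.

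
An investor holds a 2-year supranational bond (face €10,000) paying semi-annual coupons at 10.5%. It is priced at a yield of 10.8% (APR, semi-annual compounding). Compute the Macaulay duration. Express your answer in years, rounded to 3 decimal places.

1.855 years

Periodic yield y = 0.054. Discount each cash flow and weight by its period:
  t   CF        PV=CF/(1+0.054)^t    t·PV
  1       525.00       498.1025       498.1025
  2       525.00       472.5830       945.1660
  3       525.00       448.3710     1,345.1129
  4    10,525.00     8,528.2449    34,112.9794
  Σ                  9,947.3013    36,901.3607
Price P = Σ PV = 9,947.3013.
Macaulay duration = Σ(t·PV) / P = 36,901.3607 / 9,947.3013 = 3.70969 half-year periods.
In years: 3.70969 / 2 = 1.85484 years.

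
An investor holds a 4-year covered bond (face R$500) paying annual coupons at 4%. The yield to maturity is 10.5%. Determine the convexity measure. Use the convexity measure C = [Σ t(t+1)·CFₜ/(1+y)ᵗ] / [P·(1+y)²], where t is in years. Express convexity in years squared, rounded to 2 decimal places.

14.99

With y = 0.105:
  t   CF        PV=CF/(1+0.105)^t    t·PV        t(t+1)·PV
  1        20.00        18.0995        18.0995          36.1991
  2        20.00        16.3797        32.7594          98.2781
  3        20.00        14.8232        44.4697         177.8789
  4       520.00       348.7821     1,395.1285       6,975.6427
  Σ                    398.0846     1,490.4572       7,287.9988
P = 398.0846.
Convexity = Σ t(t+1)·PV / [P·(1+y)²] = 7,287.9988 / (398.0846 × 1.221025) = 14.99368.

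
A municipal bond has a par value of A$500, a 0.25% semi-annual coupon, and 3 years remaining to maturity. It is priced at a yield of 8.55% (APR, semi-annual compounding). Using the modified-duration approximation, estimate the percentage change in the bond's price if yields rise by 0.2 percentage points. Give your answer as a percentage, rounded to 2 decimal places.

-0.57%

Periodic yield y = 0.04275. Modified duration first:
  t   CF        PV=CF/(1+0.04275)^t    t·PV
  1        0.625         0.5994         0.5994
  2        0.625         0.5748         1.1496
  3        0.625         0.5512         1.6537
  4        0.625         0.5286         2.1146
  5        0.625         0.5070         2.5348
  6      500.625       389.4317     2,336.5904
  Σ                    392.1928     2,344.6425
P = 392.1928; D_Mac = 5.97829 half-year periods = 2.98915 yrs; D_mod = 2.98915/(1+0.04275) = 2.86660 yrs.
ΔP/P ≈ -D_mod · Δy = -2.86660 × (+0.002) = -0.005733 = -0.5733%.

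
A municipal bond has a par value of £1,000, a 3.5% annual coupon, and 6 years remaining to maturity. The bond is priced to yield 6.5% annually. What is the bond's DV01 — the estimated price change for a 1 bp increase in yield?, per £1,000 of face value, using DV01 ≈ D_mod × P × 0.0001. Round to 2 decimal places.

£0.44

Periodic yield y = 0.065.
  t   CF        PV=CF/(1+0.065)^t    t·PV
  1        35.00        32.8638        32.8638
  2        35.00        30.8581        61.7161
  3        35.00        28.9747        86.9242
  4        35.00        27.2063       108.8252
  5        35.00        25.5458       127.7291
  6     1,035.00       709.3208     4,255.9249
  Σ                    854.7696     4,673.9834
P = 854.7696; D_Mac = 5.46812 yrs; D_mod = 5.13439 yrs.
DV01 ≈ 5.13439 × 854.7696 × 0.0001 = 0.438872.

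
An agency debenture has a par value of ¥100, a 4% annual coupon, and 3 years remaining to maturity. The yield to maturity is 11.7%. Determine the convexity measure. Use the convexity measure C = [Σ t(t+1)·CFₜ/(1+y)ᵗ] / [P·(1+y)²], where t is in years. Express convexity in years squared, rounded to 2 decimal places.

With y = 0.117:
  t   CF        PV=CF/(1+0.117)^t    t·PV        t(t+1)·PV
  1         4.00         3.5810         3.5810           7.1620
  2         4.00         3.2059         6.4119          19.2356
  3       104.00        74.6232       223.8696         895.4783
  Σ                     81.4101       233.8624         921.8759
P = 81.4101.
Convexity = Σ t(t+1)·PV / [P·(1+y)²] = 921.8759 / (81.4101 × 1.247689) = 9.07586.

9.08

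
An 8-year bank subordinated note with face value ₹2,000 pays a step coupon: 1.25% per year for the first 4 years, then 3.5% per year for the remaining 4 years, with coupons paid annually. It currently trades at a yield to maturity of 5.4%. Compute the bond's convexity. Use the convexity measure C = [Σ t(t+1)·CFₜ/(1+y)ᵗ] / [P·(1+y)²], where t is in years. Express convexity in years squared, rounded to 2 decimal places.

With y = 0.054:
  t   CF        PV=CF/(1+0.054)^t    t·PV        t(t+1)·PV
  1        25.00        23.7192        23.7192          47.4383
  2        25.00        22.5040        45.0079         135.0237
  3        25.00        21.3510        64.0530         256.2120
  4        25.00        20.2571        81.0285         405.1423
  5        70.00        53.8140       269.0698       1,614.4189
  6        70.00        51.0569       306.3414       2,144.3895
  7        70.00        48.4411       339.0875       2,712.7001
  8     2,070.00     1,359.0814    10,872.6509      97,853.8584
  Σ                  1,600.2245    12,000.9581     105,169.1833
P = 1,600.2245.
Convexity = Σ t(t+1)·PV / [P·(1+y)²] = 105,169.1833 / (1,600.2245 × 1.110916) = 59.15975.

59.16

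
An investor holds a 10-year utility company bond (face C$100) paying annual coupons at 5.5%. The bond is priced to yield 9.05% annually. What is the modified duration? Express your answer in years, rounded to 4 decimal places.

Periodic yield y = 0.0905. First find Macaulay duration:
  t   CF        PV=CF/(1+0.0905)^t    t·PV
  1         5.50         5.0436         5.0436
  2         5.50         4.6250         9.2500
  3         5.50         4.2412        12.7235
  4         5.50         3.8892        15.5568
  5         5.50         3.5664        17.8322
  6         5.50         3.2705        19.6228
  7         5.50         2.9990        20.9933
  8         5.50         2.7502        22.0012
  9         5.50         2.5219        22.6973
  10      105.50        44.3604       443.6043
  Σ                     77.2674       589.3250
P = 77.2674; Macaulay duration = 589.3250 / 77.2674 = 7.62709 years.
Modified duration = D_Mac / (1 + y) = 7.62709 / 1.0905 = 6.99412 years.

6.9941 years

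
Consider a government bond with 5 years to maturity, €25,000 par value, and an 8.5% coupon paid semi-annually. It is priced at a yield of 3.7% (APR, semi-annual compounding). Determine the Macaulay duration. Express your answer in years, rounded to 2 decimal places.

4.26 years

Periodic yield y = 0.0185. Discount each cash flow and weight by its period:
  t   CF        PV=CF/(1+0.0185)^t    t·PV
  1     1,062.50     1,043.2008     1,043.2008
  2     1,062.50     1,024.2521     2,048.5042
  3     1,062.50     1,005.6476     3,016.9429
  4     1,062.50       987.3811     3,949.5244
  5     1,062.50       969.4463     4,847.2317
  6     1,062.50       951.8373     5,711.0241
  7     1,062.50       934.5482     6,541.8374
  8     1,062.50       917.5731     7,340.5848
  9     1,062.50       900.9063     8,108.1570
  10   26,062.50    21,697.3023   216,973.0225
  Σ                 30,432.0952   259,580.0297
Price P = Σ PV = 30,432.0952.
Macaulay duration = Σ(t·PV) / P = 259,580.0297 / 30,432.0952 = 8.52981 half-year periods.
In years: 8.52981 / 2 = 4.26491 years.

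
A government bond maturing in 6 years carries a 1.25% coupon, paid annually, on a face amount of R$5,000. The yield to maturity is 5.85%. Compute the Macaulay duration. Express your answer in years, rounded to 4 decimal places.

Periodic yield y = 0.0585. Discount each cash flow and weight by its year:
  t   CF        PV=CF/(1+0.0585)^t    t·PV
  1        62.50        59.0458        59.0458
  2        62.50        55.7825       111.5651
  3        62.50        52.6996       158.0988
  4        62.50        49.7871       199.1483
  5        62.50        47.0355       235.1775
  6     5,062.50     3,599.3150    21,595.8903
  Σ                  3,863.6656    22,358.9258
Price P = Σ PV = 3,863.6656.
Macaulay duration = Σ(t·PV) / P = 22,358.9258 / 3,863.6656 = 5.78697 years.

5.7870 years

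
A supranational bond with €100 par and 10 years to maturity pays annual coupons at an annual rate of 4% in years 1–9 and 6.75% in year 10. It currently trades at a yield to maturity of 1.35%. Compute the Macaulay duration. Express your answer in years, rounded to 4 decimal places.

Periodic yield y = 0.0135. Discount each cash flow and weight by its year:
  t   CF        PV=CF/(1+0.0135)^t    t·PV
  1         4.00         3.9467         3.9467
  2         4.00         3.8941         7.7883
  3         4.00         3.8423        11.5268
  4         4.00         3.7911        15.1644
  5         4.00         3.7406        18.7030
  6         4.00         3.6908        22.1446
  7         4.00         3.6416        25.4913
  8         4.00         3.5931        28.7448
  9         4.00         3.5452        31.9072
  10      106.75        93.3534       933.5345
  Σ                    127.0390     1,098.9517
Price P = Σ PV = 127.0390.
Macaulay duration = Σ(t·PV) / P = 1,098.9517 / 127.0390 = 8.65050 years.

8.6505 years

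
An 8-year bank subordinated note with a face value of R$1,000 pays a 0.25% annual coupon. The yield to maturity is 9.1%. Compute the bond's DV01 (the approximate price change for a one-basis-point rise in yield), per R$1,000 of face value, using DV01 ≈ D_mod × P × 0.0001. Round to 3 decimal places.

R$0.370

Periodic yield y = 0.091.
  t   CF        PV=CF/(1+0.091)^t    t·PV
  1         2.50         2.2915         2.2915
  2         2.50         2.1003         4.2007
  3         2.50         1.9252         5.7755
  4         2.50         1.7646         7.0583
  5         2.50         1.6174         8.0870
  6         2.50         1.4825         8.8949
  7         2.50         1.3588         9.5118
  8     1,002.50       499.4435     3,995.5481
  Σ                    511.9838     4,041.3678
P = 511.9838; D_Mac = 7.89355 yrs; D_mod = 7.23515 yrs.
DV01 ≈ 7.23515 × 511.9838 × 0.0001 = 0.370428.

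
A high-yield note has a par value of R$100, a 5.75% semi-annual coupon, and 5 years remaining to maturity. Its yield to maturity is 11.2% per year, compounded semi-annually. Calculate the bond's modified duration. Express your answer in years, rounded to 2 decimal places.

4.10 years

Periodic yield y = 0.056. First find Macaulay duration:
  t   CF        PV=CF/(1+0.056)^t    t·PV
  1        2.875         2.7225         2.7225
  2        2.875         2.5782         5.1563
  3        2.875         2.4414         7.3243
  4        2.875         2.3120         9.2479
  5        2.875         2.1894        10.9468
  6        2.875         2.0733        12.4396
  7        2.875         1.9633        13.7432
  8        2.875         1.8592        14.8736
  9        2.875         1.7606        15.8455
  10     102.875        59.6583       596.5827
  Σ                     79.5581       688.8825
P = 79.5581; Macaulay duration = 688.8825 / 79.5581 = 8.65886 half-year periods = 4.32943 years.
Modified duration = D_Mac / (1 + y) = 4.32943 / 1.056 = 4.09984 years.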